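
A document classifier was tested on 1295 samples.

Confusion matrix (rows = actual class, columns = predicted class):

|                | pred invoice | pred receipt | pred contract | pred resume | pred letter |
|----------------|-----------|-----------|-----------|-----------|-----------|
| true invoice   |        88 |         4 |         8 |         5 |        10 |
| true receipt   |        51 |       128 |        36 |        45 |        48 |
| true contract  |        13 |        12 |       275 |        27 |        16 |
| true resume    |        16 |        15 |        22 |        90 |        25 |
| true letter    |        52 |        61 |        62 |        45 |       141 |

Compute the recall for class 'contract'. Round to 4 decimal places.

0.8017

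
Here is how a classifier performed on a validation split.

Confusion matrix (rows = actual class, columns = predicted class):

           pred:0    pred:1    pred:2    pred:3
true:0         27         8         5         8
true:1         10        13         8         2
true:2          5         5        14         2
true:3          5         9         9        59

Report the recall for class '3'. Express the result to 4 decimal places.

0.7195

One-vs-rest for '3': TP = diagonal; FP = other classes predicted '3'; FN = '3' predicted as other.
recall = TP/(TP+FN).
3: TP=59, FN=5+9+9=23 → 59/82 = 0.71951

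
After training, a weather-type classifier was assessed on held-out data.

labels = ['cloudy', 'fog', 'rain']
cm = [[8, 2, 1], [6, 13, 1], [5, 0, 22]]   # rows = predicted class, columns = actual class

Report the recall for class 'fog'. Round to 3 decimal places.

0.867

Take TP from the diagonal, FP from the rest of the 'fog' prediction marginal, FN from the rest of the 'fog' actual marginal.
recall = TP/(TP+FN).
fog: TP=13, FN=2+0=2 → 13/15 = 0.8667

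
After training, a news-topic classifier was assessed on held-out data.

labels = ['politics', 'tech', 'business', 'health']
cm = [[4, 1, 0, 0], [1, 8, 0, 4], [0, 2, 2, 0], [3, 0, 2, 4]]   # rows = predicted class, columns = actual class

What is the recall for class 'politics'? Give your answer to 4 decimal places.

0.5000

One-vs-rest for 'politics': TP = diagonal; FP = other classes predicted 'politics'; FN = 'politics' predicted as other.
recall = TP/(TP+FN).
politics: TP=4, FN=1+0+3=4 → 4/8 = 0.50000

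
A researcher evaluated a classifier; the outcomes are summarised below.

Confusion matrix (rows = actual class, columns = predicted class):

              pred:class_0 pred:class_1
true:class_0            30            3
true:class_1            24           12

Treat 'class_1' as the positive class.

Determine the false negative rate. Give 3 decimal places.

FNR = FN/(FN+TP) = 24/(24+12) = 0.667

0.667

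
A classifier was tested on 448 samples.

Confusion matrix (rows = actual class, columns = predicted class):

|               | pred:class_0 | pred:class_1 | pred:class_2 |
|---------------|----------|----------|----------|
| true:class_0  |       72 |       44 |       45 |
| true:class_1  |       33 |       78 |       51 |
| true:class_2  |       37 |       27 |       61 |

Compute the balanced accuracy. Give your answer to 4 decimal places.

0.4722

Balanced accuracy = mean of per-class recall.
  class_0: recall = 72/161 = 0.44720
  class_1: recall = 78/162 = 0.48148
  class_2: recall = 61/125 = 0.48800
Mean = (0.44720 + 0.48148 + 0.48800) / 3 = 0.4722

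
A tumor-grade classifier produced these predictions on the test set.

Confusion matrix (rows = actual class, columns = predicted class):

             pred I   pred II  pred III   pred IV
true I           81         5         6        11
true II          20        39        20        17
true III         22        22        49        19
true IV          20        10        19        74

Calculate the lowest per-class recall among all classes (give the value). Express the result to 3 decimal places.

0.406

Per-class recall (TP/(TP+FN)):
  I: TP=81, FN=5+6+11=22 → 81/103 = 0.7864
  II: TP=39, FN=20+20+17=57 → 39/96 = 0.4063
  III: TP=49, FN=22+22+19=63 → 49/112 = 0.4375
  IV: TP=74, FN=20+10+19=49 → 74/123 = 0.6016
Lowest is class 'II' with recall = 0.406.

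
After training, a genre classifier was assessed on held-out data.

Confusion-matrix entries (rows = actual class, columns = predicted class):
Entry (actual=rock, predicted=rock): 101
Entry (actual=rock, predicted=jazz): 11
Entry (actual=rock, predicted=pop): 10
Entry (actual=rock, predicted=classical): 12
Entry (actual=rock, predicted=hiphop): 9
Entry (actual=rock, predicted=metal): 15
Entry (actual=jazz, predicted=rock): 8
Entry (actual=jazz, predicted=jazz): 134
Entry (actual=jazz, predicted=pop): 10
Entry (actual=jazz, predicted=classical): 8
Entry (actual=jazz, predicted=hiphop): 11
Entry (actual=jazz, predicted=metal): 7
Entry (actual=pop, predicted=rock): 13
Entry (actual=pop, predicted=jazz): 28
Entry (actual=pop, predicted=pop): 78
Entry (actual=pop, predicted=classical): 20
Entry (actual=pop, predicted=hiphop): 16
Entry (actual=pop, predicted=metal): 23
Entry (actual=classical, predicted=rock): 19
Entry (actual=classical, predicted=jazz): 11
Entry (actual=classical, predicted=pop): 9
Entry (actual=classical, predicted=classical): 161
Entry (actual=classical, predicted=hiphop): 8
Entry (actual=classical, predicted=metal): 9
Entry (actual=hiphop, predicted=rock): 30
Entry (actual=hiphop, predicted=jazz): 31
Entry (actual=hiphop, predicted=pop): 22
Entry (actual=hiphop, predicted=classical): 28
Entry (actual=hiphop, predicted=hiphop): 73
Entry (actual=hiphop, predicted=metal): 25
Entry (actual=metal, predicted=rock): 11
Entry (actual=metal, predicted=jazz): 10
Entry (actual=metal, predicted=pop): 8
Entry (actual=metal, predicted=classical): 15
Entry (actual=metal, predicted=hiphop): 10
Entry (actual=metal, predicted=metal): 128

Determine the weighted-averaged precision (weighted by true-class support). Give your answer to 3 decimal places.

Per-class precision (TP/(TP+FP)):
  rock: TP=101, FP=8+13+19+30+11=81 → 101/182 = 0.5549
  jazz: TP=134, FP=11+28+11+31+10=91 → 134/225 = 0.5956
  pop: TP=78, FP=10+10+9+22+8=59 → 78/137 = 0.5693
  classical: TP=161, FP=12+8+20+28+15=83 → 161/244 = 0.6598
  hiphop: TP=73, FP=9+11+16+8+10=54 → 73/127 = 0.5748
  metal: TP=128, FP=15+7+23+9+25=79 → 128/207 = 0.6184
Weighted-precision = Σ (supportᵢ/N)·precisionᵢ with N=1122: (158/1122)·0.5549 + (178/1122)·0.5956 + (178/1122)·0.5693 + (217/1122)·0.6598 + (209/1122)·0.5748 + (182/1122)·0.6184 = 0.598

0.598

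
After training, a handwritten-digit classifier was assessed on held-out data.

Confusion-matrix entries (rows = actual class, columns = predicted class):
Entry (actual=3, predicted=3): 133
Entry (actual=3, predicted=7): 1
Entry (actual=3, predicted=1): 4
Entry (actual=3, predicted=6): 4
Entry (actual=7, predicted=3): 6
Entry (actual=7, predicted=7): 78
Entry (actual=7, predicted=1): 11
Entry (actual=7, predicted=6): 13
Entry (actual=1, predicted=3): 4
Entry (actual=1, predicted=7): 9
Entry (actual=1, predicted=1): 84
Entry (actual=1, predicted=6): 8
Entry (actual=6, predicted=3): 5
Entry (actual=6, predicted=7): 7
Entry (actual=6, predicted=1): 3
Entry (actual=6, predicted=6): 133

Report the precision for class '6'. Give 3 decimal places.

0.842

Treat '6' as positive and all other classes as negative.
precision = TP/(TP+FP).
6: TP=133, FP=4+13+8=25 → 133/158 = 0.8418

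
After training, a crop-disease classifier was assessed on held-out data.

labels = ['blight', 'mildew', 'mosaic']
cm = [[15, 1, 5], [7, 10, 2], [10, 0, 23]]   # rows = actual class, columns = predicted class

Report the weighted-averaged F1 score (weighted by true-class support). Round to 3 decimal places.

0.666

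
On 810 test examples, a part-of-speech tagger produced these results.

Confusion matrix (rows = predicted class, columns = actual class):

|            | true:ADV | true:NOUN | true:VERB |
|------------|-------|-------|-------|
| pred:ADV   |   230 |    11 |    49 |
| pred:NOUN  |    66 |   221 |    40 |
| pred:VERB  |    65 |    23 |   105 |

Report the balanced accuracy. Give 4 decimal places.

0.6817

Balanced accuracy = mean of per-class recall.
  ADV: recall = 230/361 = 0.63712
  NOUN: recall = 221/255 = 0.86667
  VERB: recall = 105/194 = 0.54124
Mean = (0.63712 + 0.86667 + 0.54124) / 3 = 0.6817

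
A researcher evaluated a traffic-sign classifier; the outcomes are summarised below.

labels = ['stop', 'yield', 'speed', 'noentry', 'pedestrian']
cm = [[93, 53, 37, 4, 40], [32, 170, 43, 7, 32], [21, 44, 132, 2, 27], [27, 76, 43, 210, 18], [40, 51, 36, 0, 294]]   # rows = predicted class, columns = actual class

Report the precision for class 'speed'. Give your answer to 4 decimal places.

0.5841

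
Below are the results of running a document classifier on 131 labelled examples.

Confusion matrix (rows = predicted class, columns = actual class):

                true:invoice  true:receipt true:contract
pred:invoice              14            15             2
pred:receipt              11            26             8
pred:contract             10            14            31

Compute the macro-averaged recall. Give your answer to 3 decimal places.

0.543

Per-class recall (TP/(TP+FN)):
  invoice: TP=14, FN=11+10=21 → 14/35 = 0.4000
  receipt: TP=26, FN=15+14=29 → 26/55 = 0.4727
  contract: TP=31, FN=2+8=10 → 31/41 = 0.7561
Macro-recall = mean = (0.4000 + 0.4727 + 0.7561) / 3 = 0.543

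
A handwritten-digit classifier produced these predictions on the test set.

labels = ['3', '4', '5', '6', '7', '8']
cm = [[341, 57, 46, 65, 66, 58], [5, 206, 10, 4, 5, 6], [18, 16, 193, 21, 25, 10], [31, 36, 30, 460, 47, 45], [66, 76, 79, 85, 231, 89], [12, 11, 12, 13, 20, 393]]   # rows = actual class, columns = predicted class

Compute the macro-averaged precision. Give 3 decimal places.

0.618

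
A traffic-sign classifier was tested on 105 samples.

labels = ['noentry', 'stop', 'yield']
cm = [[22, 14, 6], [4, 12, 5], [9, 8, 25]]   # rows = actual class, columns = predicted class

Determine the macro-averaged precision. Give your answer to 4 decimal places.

0.5587

Per-class precision (TP/(TP+FP)):
  noentry: TP=22, FP=4+9=13 → 22/35 = 0.62857
  stop: TP=12, FP=14+8=22 → 12/34 = 0.35294
  yield: TP=25, FP=6+5=11 → 25/36 = 0.69444
Macro-precision = mean = (0.62857 + 0.35294 + 0.69444) / 3 = 0.5587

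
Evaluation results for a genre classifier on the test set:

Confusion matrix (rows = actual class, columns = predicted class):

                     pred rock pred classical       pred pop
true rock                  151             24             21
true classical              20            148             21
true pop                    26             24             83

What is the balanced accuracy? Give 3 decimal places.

0.726

Balanced accuracy = mean of per-class recall.
  rock: recall = 151/196 = 0.7704
  classical: recall = 148/189 = 0.7831
  pop: recall = 83/133 = 0.6241
Mean = (0.7704 + 0.7831 + 0.6241) / 3 = 0.726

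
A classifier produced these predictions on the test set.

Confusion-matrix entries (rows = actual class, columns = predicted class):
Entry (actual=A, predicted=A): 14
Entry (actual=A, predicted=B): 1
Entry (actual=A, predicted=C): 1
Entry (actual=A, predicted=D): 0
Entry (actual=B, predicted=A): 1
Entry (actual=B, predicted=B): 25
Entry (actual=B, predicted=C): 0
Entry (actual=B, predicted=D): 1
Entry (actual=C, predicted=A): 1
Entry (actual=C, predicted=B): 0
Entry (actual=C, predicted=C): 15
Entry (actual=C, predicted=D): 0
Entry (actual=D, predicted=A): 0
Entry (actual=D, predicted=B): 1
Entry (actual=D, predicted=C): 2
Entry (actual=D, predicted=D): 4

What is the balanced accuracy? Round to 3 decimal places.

0.827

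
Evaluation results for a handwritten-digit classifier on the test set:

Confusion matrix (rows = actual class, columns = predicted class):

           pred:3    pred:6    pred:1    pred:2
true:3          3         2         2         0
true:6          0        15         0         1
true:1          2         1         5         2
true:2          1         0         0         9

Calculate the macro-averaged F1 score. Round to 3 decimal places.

0.688

Per-class F1 score (2·TP/(2·TP+FP+FN)):
  3: TP=3, FP=0+2+1=3, FN=2+2+0=4 → 6/13 = 0.4615
  6: TP=15, FP=2+1+0=3, FN=0+0+1=1 → 30/34 = 0.8824
  1: TP=5, FP=2+0+0=2, FN=2+1+2=5 → 10/17 = 0.5882
  2: TP=9, FP=0+1+2=3, FN=1+0+0=1 → 18/22 = 0.8182
Macro-F1 score = mean = (0.4615 + 0.8824 + 0.5882 + 0.8182) / 4 = 0.688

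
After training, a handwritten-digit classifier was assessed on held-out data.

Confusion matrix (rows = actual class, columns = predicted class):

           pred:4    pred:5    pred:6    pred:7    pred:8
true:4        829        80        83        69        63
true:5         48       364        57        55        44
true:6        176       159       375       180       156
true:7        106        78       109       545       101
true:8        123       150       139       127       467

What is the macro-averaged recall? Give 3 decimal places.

0.556

Per-class recall (TP/(TP+FN)):
  4: TP=829, FN=80+83+69+63=295 → 829/1124 = 0.7375
  5: TP=364, FN=48+57+55+44=204 → 364/568 = 0.6408
  6: TP=375, FN=176+159+180+156=671 → 375/1046 = 0.3585
  7: TP=545, FN=106+78+109+101=394 → 545/939 = 0.5804
  8: TP=467, FN=123+150+139+127=539 → 467/1006 = 0.4642
Macro-recall = mean = (0.7375 + 0.6408 + 0.3585 + 0.5804 + 0.4642) / 5 = 0.556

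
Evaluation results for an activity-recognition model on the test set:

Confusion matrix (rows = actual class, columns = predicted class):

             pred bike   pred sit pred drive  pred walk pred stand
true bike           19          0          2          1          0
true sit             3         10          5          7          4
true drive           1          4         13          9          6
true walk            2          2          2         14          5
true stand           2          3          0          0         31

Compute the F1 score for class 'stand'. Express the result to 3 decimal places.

0.756

One-vs-rest for 'stand': TP = diagonal; FP = other classes predicted 'stand'; FN = 'stand' predicted as other.
F1 score = 2·TP/(2·TP+FP+FN).
stand: TP=31, FP=0+4+6+5=15, FN=2+3+0+0=5 → 62/82 = 0.7561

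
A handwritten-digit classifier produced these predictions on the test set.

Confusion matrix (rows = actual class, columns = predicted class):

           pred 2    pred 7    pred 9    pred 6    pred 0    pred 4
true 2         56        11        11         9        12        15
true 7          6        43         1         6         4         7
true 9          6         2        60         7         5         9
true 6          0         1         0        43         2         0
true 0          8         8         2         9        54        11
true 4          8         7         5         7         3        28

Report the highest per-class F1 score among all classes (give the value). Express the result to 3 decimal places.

Per-class F1 score (2·TP/(2·TP+FP+FN)):
  2: TP=56, FP=6+6+0+8+8=28, FN=11+11+9+12+15=58 → 112/198 = 0.5657
  7: TP=43, FP=11+2+1+8+7=29, FN=6+1+6+4+7=24 → 86/139 = 0.6187
  9: TP=60, FP=11+1+0+2+5=19, FN=6+2+7+5+9=29 → 120/168 = 0.7143
  6: TP=43, FP=9+6+7+9+7=38, FN=0+1+0+2+0=3 → 86/127 = 0.6772
  0: TP=54, FP=12+4+5+2+3=26, FN=8+8+2+9+11=38 → 108/172 = 0.6279
  4: TP=28, FP=15+7+9+0+11=42, FN=8+7+5+7+3=30 → 56/128 = 0.4375
Highest is class '9' with F1 score = 0.714.

0.714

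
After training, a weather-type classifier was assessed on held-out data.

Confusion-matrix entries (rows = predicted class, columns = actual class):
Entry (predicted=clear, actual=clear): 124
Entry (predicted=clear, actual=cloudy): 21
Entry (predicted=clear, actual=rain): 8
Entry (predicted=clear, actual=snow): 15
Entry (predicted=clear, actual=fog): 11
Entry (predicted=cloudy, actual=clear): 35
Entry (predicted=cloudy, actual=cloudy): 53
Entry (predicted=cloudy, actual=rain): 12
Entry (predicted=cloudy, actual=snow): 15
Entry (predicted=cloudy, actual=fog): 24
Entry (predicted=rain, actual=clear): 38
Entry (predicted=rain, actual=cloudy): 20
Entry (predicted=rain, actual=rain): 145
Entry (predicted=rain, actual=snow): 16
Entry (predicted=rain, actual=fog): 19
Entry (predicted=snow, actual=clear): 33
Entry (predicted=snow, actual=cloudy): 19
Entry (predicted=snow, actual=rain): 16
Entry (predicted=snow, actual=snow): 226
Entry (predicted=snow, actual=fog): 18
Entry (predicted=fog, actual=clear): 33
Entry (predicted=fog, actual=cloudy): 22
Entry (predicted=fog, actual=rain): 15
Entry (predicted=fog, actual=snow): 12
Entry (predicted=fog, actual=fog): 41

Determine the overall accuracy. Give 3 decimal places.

Accuracy = trace / total = (124+53+145+226+41=589) / 991 = 589/991 = 0.594

0.594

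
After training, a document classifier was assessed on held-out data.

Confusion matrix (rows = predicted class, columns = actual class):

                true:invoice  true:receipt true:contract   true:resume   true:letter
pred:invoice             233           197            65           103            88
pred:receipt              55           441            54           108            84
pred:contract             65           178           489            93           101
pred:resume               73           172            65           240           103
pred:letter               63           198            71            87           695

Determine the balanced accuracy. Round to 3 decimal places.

0.507

Balanced accuracy = mean of per-class recall.
  invoice: recall = 233/489 = 0.4765
  receipt: recall = 441/1186 = 0.3718
  contract: recall = 489/744 = 0.6573
  resume: recall = 240/631 = 0.3803
  letter: recall = 695/1071 = 0.6489
Mean = (0.4765 + 0.3718 + 0.6573 + 0.3803 + 0.6489) / 5 = 0.507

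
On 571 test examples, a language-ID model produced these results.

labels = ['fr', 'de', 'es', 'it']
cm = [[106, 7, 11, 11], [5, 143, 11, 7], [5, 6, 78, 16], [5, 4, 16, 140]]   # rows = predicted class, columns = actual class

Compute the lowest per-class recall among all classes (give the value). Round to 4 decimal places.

0.6724

Per-class recall (TP/(TP+FN)):
  fr: TP=106, FN=5+5+5=15 → 106/121 = 0.87603
  de: TP=143, FN=7+6+4=17 → 143/160 = 0.89375
  es: TP=78, FN=11+11+16=38 → 78/116 = 0.67241
  it: TP=140, FN=11+7+16=34 → 140/174 = 0.80460
Lowest is class 'es' with recall = 0.6724.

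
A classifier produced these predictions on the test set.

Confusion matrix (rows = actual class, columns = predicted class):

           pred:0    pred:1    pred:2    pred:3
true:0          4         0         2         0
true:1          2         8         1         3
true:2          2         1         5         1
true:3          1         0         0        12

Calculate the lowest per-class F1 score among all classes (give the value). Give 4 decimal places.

Per-class F1 score (2·TP/(2·TP+FP+FN)):
  0: TP=4, FP=2+2+1=5, FN=0+2+0=2 → 8/15 = 0.53333
  1: TP=8, FP=0+1+0=1, FN=2+1+3=6 → 16/23 = 0.69565
  2: TP=5, FP=2+1+0=3, FN=2+1+1=4 → 10/17 = 0.58824
  3: TP=12, FP=0+3+1=4, FN=1+0+0=1 → 24/29 = 0.82759
Lowest is class '0' with F1 score = 0.5333.

0.5333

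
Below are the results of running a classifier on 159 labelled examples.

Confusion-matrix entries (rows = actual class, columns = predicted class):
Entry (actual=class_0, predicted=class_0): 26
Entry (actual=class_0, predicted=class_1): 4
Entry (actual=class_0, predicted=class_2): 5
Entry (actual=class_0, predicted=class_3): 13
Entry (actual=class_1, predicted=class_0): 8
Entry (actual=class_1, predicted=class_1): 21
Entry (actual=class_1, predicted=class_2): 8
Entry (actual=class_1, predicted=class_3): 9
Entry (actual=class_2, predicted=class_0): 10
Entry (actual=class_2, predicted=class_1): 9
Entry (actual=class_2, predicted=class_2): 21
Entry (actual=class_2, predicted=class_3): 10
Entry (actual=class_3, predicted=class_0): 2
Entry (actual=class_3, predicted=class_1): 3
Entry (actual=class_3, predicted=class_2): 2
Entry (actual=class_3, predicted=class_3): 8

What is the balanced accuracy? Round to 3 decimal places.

0.488

Balanced accuracy = mean of per-class recall.
  class_0: recall = 26/48 = 0.5417
  class_1: recall = 21/46 = 0.4565
  class_2: recall = 21/50 = 0.4200
  class_3: recall = 8/15 = 0.5333
Mean = (0.5417 + 0.4565 + 0.4200 + 0.5333) / 4 = 0.488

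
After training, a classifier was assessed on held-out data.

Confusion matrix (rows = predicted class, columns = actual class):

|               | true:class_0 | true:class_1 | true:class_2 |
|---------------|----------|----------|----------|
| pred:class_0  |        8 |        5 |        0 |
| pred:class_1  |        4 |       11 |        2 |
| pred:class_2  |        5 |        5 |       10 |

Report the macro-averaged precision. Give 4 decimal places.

0.5875

Per-class precision (TP/(TP+FP)):
  class_0: TP=8, FP=5+0=5 → 8/13 = 0.61538
  class_1: TP=11, FP=4+2=6 → 11/17 = 0.64706
  class_2: TP=10, FP=5+5=10 → 10/20 = 0.50000
Macro-precision = mean = (0.61538 + 0.64706 + 0.50000) / 3 = 0.5875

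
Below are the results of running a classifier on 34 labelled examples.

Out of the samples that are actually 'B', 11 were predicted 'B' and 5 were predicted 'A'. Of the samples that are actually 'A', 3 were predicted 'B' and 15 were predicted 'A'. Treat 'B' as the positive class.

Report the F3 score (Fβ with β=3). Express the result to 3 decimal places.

0.696

Fβ = (1+β²)·TP / ((1+β²)·TP + β²·FN + FP), with β²=9
= 10·11 / (10·11 + 9·5 + 3) = 0.696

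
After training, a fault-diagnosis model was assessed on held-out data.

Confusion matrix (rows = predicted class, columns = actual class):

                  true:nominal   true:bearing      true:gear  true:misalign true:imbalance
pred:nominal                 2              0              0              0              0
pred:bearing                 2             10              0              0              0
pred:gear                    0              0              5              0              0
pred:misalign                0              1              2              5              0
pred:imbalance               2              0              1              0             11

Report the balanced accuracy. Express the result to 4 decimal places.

Balanced accuracy = mean of per-class recall.
  nominal: recall = 2/6 = 0.33333
  bearing: recall = 10/11 = 0.90909
  gear: recall = 5/8 = 0.62500
  misalign: recall = 5/5 = 1.00000
  imbalance: recall = 11/11 = 1.00000
Mean = (0.33333 + 0.90909 + 0.62500 + 1.00000 + 1.00000) / 5 = 0.7735

0.7735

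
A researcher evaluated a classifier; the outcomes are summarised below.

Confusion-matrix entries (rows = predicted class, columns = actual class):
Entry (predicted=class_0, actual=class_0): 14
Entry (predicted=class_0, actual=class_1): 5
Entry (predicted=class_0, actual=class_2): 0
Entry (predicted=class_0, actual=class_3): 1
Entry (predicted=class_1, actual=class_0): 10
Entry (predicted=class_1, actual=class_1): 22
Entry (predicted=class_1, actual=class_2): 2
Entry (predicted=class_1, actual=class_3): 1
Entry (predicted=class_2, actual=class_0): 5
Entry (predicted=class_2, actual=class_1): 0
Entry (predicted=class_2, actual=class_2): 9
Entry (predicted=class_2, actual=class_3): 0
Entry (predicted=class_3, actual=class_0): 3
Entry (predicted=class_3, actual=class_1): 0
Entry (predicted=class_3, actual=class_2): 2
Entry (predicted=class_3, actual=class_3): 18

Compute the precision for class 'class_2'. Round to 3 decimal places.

precision = TP/(TP+FP).
class_2: TP=9, FP=5+0+0=5 → 9/14 = 0.6429

0.643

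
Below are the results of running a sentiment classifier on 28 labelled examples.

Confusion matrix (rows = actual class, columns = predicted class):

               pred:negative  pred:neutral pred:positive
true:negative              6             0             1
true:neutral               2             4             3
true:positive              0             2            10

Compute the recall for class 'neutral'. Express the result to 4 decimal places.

0.4444

recall = TP/(TP+FN).
neutral: TP=4, FN=2+3=5 → 4/9 = 0.44444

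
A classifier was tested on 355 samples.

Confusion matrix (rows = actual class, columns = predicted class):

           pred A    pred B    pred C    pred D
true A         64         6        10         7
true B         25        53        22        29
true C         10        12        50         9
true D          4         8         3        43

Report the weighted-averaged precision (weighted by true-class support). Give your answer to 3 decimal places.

Per-class precision (TP/(TP+FP)):
  A: TP=64, FP=25+10+4=39 → 64/103 = 0.6214
  B: TP=53, FP=6+12+8=26 → 53/79 = 0.6709
  C: TP=50, FP=10+22+3=35 → 50/85 = 0.5882
  D: TP=43, FP=7+29+9=45 → 43/88 = 0.4886
Weighted-precision = Σ (supportᵢ/N)·precisionᵢ with N=355: (87/355)·0.6214 + (129/355)·0.6709 + (81/355)·0.5882 + (58/355)·0.4886 = 0.610

0.610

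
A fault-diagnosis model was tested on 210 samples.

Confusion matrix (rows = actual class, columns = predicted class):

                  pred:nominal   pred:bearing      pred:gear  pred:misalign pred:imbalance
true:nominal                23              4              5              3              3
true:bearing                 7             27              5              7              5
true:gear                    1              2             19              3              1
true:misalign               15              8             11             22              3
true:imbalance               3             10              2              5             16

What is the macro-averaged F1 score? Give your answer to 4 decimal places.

0.5123

Per-class F1 score (2·TP/(2·TP+FP+FN)):
  nominal: TP=23, FP=7+1+15+3=26, FN=4+5+3+3=15 → 46/87 = 0.52874
  bearing: TP=27, FP=4+2+8+10=24, FN=7+5+7+5=24 → 54/102 = 0.52941
  gear: TP=19, FP=5+5+11+2=23, FN=1+2+3+1=7 → 38/68 = 0.55882
  misalign: TP=22, FP=3+7+3+5=18, FN=15+8+11+3=37 → 44/99 = 0.44444
  imbalance: TP=16, FP=3+5+1+3=12, FN=3+10+2+5=20 → 32/64 = 0.50000
Macro-F1 score = mean = (0.52874 + 0.52941 + 0.55882 + 0.44444 + 0.50000) / 5 = 0.5123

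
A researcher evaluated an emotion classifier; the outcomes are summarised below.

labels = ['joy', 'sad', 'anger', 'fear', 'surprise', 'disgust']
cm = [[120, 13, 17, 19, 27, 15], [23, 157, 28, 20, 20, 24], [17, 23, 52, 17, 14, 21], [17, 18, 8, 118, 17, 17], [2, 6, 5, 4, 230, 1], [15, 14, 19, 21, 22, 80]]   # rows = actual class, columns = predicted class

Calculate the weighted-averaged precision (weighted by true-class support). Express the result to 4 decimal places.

Per-class precision (TP/(TP+FP)):
  joy: TP=120, FP=23+17+17+2+15=74 → 120/194 = 0.61856
  sad: TP=157, FP=13+23+18+6+14=74 → 157/231 = 0.67965
  anger: TP=52, FP=17+28+8+5+19=77 → 52/129 = 0.40310
  fear: TP=118, FP=19+20+17+4+21=81 → 118/199 = 0.59296
  surprise: TP=230, FP=27+20+14+17+22=100 → 230/330 = 0.69697
  disgust: TP=80, FP=15+24+21+17+1=78 → 80/158 = 0.50633
Weighted-precision = Σ (supportᵢ/N)·precisionᵢ with N=1241: (211/1241)·0.61856 + (272/1241)·0.67965 + (144/1241)·0.40310 + (195/1241)·0.59296 + (248/1241)·0.69697 + (171/1241)·0.50633 = 0.6031

0.6031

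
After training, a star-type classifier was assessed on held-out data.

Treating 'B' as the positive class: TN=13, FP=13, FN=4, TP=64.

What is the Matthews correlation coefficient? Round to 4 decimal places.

0.5127

MCC = (TP·TN − FP·FN) / √((TP+FP)(TP+FN)(TN+FP)(TN+FN))
Numerator = 64·13 − 13·4 = 780
Denominator = √(77·68·26·17) = √2314312 = 1521.2863
MCC = 780 / 1521.2863 = 0.5127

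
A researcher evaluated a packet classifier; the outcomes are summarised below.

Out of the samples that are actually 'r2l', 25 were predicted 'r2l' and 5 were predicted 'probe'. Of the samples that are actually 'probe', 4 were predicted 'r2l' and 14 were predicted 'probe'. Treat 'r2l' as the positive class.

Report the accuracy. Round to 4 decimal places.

0.8125

Accuracy = (TP+TN)/N = (25+14)/48 = 0.8125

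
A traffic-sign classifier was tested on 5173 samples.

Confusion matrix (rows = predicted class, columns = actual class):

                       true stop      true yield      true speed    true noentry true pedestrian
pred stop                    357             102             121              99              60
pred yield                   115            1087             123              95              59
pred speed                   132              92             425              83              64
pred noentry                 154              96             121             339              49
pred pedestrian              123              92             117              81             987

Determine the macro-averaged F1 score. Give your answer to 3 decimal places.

Per-class F1 score (2·TP/(2·TP+FP+FN)):
  stop: TP=357, FP=102+121+99+60=382, FN=115+132+154+123=524 → 714/1620 = 0.4407
  yield: TP=1087, FP=115+123+95+59=392, FN=102+92+96+92=382 → 2174/2948 = 0.7374
  speed: TP=425, FP=132+92+83+64=371, FN=121+123+121+117=482 → 850/1703 = 0.4991
  noentry: TP=339, FP=154+96+121+49=420, FN=99+95+83+81=358 → 678/1456 = 0.4657
  pedestrian: TP=987, FP=123+92+117+81=413, FN=60+59+64+49=232 → 1974/2619 = 0.7537
Macro-F1 score = mean = (0.4407 + 0.7374 + 0.4991 + 0.4657 + 0.7537) / 5 = 0.579

0.579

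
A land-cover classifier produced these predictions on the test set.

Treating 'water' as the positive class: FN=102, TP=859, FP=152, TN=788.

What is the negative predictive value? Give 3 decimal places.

0.885

NPV = TN/(TN+FN) = 788/(788+102) = 0.885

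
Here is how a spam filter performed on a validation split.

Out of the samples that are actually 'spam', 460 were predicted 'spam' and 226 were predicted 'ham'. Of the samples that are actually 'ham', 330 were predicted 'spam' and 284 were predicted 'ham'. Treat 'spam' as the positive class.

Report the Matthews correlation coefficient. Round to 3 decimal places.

MCC = (TP·TN − FP·FN) / √((TP+FP)(TP+FN)(TN+FP)(TN+FN))
Numerator = 460·284 − 330·226 = 56060
Denominator = √(790·686·614·510) = √169703091600 = 411950.3509
MCC = 56060 / 411950.3509 = 0.136

0.136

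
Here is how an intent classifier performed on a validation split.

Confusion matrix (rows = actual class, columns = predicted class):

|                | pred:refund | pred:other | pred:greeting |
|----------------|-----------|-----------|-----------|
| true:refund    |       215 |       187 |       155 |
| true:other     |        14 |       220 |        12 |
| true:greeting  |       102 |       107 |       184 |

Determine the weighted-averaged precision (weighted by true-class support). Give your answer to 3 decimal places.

Per-class precision (TP/(TP+FP)):
  refund: TP=215, FP=14+102=116 → 215/331 = 0.6495
  other: TP=220, FP=187+107=294 → 220/514 = 0.4280
  greeting: TP=184, FP=155+12=167 → 184/351 = 0.5242
Weighted-precision = Σ (supportᵢ/N)·precisionᵢ with N=1196: (557/1196)·0.6495 + (246/1196)·0.4280 + (393/1196)·0.5242 = 0.563

0.563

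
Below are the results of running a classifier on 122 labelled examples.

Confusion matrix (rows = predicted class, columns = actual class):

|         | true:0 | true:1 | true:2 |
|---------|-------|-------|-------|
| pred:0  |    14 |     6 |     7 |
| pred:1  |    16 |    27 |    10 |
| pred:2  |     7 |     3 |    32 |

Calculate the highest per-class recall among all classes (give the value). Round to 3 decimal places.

Per-class recall (TP/(TP+FN)):
  0: TP=14, FN=16+7=23 → 14/37 = 0.3784
  1: TP=27, FN=6+3=9 → 27/36 = 0.7500
  2: TP=32, FN=7+10=17 → 32/49 = 0.6531
Highest is class '1' with recall = 0.750.

0.750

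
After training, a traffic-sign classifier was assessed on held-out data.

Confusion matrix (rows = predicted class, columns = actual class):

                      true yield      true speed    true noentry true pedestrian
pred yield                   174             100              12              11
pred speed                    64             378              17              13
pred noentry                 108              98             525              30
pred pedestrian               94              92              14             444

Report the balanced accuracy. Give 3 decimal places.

0.694

Balanced accuracy = mean of per-class recall.
  yield: recall = 174/440 = 0.3955
  speed: recall = 378/668 = 0.5659
  noentry: recall = 525/568 = 0.9243
  pedestrian: recall = 444/498 = 0.8916
Mean = (0.3955 + 0.5659 + 0.9243 + 0.8916) / 4 = 0.694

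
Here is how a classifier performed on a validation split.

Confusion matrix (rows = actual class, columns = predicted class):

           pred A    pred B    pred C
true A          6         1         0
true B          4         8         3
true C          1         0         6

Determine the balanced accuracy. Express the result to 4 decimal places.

0.7492

Balanced accuracy = mean of per-class recall.
  A: recall = 6/7 = 0.85714
  B: recall = 8/15 = 0.53333
  C: recall = 6/7 = 0.85714
Mean = (0.85714 + 0.53333 + 0.85714) / 3 = 0.7492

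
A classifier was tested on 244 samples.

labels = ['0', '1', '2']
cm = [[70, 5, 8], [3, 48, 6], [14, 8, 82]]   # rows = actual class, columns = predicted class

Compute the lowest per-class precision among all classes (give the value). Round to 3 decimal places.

Per-class precision (TP/(TP+FP)):
  0: TP=70, FP=3+14=17 → 70/87 = 0.8046
  1: TP=48, FP=5+8=13 → 48/61 = 0.7869
  2: TP=82, FP=8+6=14 → 82/96 = 0.8542
Lowest is class '1' with precision = 0.787.

0.787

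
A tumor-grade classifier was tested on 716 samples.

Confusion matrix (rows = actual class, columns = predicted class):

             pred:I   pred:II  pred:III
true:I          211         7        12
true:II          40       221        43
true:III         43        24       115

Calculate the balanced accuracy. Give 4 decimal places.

0.7587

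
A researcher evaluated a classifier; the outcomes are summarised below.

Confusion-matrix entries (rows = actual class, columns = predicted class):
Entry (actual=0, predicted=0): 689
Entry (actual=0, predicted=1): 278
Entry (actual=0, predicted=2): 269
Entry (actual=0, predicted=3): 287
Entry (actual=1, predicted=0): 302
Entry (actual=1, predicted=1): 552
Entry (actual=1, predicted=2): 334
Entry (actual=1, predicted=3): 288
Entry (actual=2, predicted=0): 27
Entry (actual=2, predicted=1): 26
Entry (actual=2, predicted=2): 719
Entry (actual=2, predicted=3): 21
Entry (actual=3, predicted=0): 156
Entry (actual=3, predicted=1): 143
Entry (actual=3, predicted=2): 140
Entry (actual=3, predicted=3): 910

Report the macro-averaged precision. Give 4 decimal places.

Per-class precision (TP/(TP+FP)):
  0: TP=689, FP=302+27+156=485 → 689/1174 = 0.58688
  1: TP=552, FP=278+26+143=447 → 552/999 = 0.55255
  2: TP=719, FP=269+334+140=743 → 719/1462 = 0.49179
  3: TP=910, FP=287+288+21=596 → 910/1506 = 0.60425
Macro-precision = mean = (0.58688 + 0.55255 + 0.49179 + 0.60425) / 4 = 0.5589

0.5589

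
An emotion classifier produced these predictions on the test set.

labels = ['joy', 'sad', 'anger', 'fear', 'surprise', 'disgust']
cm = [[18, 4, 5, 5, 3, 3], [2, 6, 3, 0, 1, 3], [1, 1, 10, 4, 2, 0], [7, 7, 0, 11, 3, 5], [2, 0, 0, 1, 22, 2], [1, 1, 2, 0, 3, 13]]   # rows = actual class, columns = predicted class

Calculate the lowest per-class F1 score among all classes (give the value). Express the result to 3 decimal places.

Per-class F1 score (2·TP/(2·TP+FP+FN)):
  joy: TP=18, FP=2+1+7+2+1=13, FN=4+5+5+3+3=20 → 36/69 = 0.5217
  sad: TP=6, FP=4+1+7+0+1=13, FN=2+3+0+1+3=9 → 12/34 = 0.3529
  anger: TP=10, FP=5+3+0+0+2=10, FN=1+1+4+2+0=8 → 20/38 = 0.5263
  fear: TP=11, FP=5+0+4+1+0=10, FN=7+7+0+3+5=22 → 22/54 = 0.4074
  surprise: TP=22, FP=3+1+2+3+3=12, FN=2+0+0+1+2=5 → 44/61 = 0.7213
  disgust: TP=13, FP=3+3+0+5+2=13, FN=1+1+2+0+3=7 → 26/46 = 0.5652
Lowest is class 'sad' with F1 score = 0.353.

0.353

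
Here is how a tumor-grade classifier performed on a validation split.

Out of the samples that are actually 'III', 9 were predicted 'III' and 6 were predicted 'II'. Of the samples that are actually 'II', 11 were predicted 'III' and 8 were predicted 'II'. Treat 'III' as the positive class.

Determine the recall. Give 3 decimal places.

0.600

Recall = TP/(TP+FN) = 9/(9+6) = 9/15 = 0.600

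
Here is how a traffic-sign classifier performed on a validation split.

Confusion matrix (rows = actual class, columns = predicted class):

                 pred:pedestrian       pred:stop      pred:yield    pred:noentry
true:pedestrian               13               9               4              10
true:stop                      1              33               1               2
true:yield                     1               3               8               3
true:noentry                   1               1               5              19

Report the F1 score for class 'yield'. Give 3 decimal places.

Take TP from the diagonal, FP from the rest of the 'yield' prediction marginal, FN from the rest of the 'yield' actual marginal.
F1 score = 2·TP/(2·TP+FP+FN).
yield: TP=8, FP=4+1+5=10, FN=1+3+3=7 → 16/33 = 0.4848

0.485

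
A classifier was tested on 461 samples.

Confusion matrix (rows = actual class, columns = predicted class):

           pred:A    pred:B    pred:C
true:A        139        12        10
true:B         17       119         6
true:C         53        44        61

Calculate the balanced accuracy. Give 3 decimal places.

0.696

Balanced accuracy = mean of per-class recall.
  A: recall = 139/161 = 0.8634
  B: recall = 119/142 = 0.8380
  C: recall = 61/158 = 0.3861
Mean = (0.8634 + 0.8380 + 0.3861) / 3 = 0.696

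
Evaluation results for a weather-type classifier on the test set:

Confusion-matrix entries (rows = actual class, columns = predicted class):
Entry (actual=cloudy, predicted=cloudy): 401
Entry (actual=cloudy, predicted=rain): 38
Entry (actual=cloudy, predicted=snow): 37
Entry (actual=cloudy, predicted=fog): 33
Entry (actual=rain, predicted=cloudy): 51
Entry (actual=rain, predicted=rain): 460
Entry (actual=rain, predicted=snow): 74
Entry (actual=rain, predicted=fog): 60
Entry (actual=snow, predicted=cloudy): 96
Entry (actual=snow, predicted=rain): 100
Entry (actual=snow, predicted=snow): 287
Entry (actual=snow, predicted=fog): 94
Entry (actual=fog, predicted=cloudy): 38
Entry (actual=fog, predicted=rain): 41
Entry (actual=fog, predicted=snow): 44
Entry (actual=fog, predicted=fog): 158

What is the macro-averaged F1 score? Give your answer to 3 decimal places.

Per-class F1 score (2·TP/(2·TP+FP+FN)):
  cloudy: TP=401, FP=51+96+38=185, FN=38+37+33=108 → 802/1095 = 0.7324
  rain: TP=460, FP=38+100+41=179, FN=51+74+60=185 → 920/1284 = 0.7165
  snow: TP=287, FP=37+74+44=155, FN=96+100+94=290 → 574/1019 = 0.5633
  fog: TP=158, FP=33+60+94=187, FN=38+41+44=123 → 316/626 = 0.5048
Macro-F1 score = mean = (0.7324 + 0.7165 + 0.5633 + 0.5048) / 4 = 0.629

0.629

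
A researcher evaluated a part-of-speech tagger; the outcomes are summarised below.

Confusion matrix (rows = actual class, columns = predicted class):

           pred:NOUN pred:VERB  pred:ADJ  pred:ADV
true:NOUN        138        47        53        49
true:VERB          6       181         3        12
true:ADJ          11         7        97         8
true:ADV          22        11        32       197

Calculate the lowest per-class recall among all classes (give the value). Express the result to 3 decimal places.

0.481

Per-class recall (TP/(TP+FN)):
  NOUN: TP=138, FN=47+53+49=149 → 138/287 = 0.4808
  VERB: TP=181, FN=6+3+12=21 → 181/202 = 0.8960
  ADJ: TP=97, FN=11+7+8=26 → 97/123 = 0.7886
  ADV: TP=197, FN=22+11+32=65 → 197/262 = 0.7519
Lowest is class 'NOUN' with recall = 0.481.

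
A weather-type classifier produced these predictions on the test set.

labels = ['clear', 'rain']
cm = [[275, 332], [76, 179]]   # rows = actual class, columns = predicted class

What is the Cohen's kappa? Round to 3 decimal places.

Observed agreement pₒ = trace/N = 454/862 = 0.5267
Expected agreement pₑ = Σ (rowᵢ·colᵢ)/N² = (607·351 + 255·511)/862² = 0.4621
κ = (pₒ − pₑ)/(1 − pₑ) = (0.5267 − 0.4621)/(1 − 0.4621) = 0.120

0.120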